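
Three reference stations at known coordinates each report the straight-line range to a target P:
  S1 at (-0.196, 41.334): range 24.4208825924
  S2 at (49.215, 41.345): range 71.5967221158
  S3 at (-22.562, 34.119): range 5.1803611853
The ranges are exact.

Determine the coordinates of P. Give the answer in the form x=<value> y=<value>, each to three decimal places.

eq1: (x + 0.196)² + (y − 41.334)² = 24.4208825924²
eq2: (x − 49.215)² + (y − 41.345)² = 71.5967221158²
eq3: (x + 22.562)² + (y − 34.119)² = 5.1803611853²
eq3−eq2, eq3−eq1 (x²,y² cancel):
  143.554·x + 14.452·y = -2640.879231
  44.732·x + 14.430·y = -534.155398
det = 143.554·14.430 − 14.452·44.732 = 1425.017356
x = (-2640.879231·14.430 − 14.452·-534.155398) / 1425.017356 = -21.324844
y = (143.554·-534.155398 − -2640.879231·44.732) / 1425.017356 = 29.088534

x=-21.325 y=29.089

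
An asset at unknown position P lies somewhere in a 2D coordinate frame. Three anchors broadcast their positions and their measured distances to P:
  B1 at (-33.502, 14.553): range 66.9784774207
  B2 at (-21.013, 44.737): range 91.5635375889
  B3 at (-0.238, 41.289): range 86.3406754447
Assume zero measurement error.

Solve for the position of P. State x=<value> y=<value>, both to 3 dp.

x=-2.872 y=-45.011

eq1: (x + 33.502)² + (y − 14.553)² = 66.9784774207²
eq2: (x + 21.013)² + (y − 44.737)² = 91.5635375889²
eq3: (x + 0.238)² + (y − 41.289)² = 86.3406754447²
eq1−eq2, eq1−eq3 (x²,y² cancel):
  24.978·x + 60.368·y = -2788.993453
  66.528·x + 53.472·y = -2597.931447
det = 24.978·53.472 − 60.368·66.528 = -2680.538688
x = (-2788.993453·53.472 − 60.368·-2597.931447) / -2680.538688 = -2.872134
y = (24.978·-2597.931447 − -2788.993453·66.528) / -2680.538688 = -45.011484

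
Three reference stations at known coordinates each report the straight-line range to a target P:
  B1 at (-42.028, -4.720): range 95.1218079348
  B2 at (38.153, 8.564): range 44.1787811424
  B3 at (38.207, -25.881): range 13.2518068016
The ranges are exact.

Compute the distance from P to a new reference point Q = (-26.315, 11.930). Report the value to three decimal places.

87.873

eq1: (x + 42.028)² + (y + 4.720)² = 95.1218079348²
eq2: (x − 38.153)² + (y − 8.564)² = 44.1787811424²
eq3: (x − 38.207)² + (y + 25.881)² = 13.2518068016²
eq3−eq2, eq3−eq1 (x²,y² cancel):
  -0.108·x + 68.890·y = -2376.761825
  -160.470·x + 42.322·y = -9213.517787
det = -0.108·42.322 − 68.890·-160.470 = 11050.207524
x = (-2376.761825·42.322 − 68.890·-9213.517787) / 11050.207524 = 48.336642
y = (-0.108·-9213.517787 − -2376.761825·-160.470) / 11050.207524 = -34.425047
|P − Q| = √((48.336642 − -26.315)² + (-34.425047 − 11.930)²) = 87.872965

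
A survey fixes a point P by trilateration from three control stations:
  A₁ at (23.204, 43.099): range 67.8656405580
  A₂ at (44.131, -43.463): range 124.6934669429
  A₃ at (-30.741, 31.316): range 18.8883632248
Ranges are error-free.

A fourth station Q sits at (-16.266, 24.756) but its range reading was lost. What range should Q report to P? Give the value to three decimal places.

eq1: (x − 23.204)² + (y − 43.099)² = 67.8656405580²
eq2: (x − 44.131)² + (y + 43.463)² = 124.6934669429²
eq3: (x + 30.741)² + (y − 31.316)² = 18.8883632248²
eq1−eq2, eq1−eq3 (x²,y² cancel):
  41.854·x − 173.124·y = -9502.087417
  -107.890·x − 23.566·y = 3778.726423
det = 41.854·-23.566 − -173.124·-107.890 = -19664.679724
x = (-9502.087417·-23.566 − -173.124·3778.726423) / -19664.679724 = -44.654398
y = (41.854·3778.726423 − -9502.087417·-107.890) / -19664.679724 = 44.090492
|P − Q| = √((-44.654398 − -16.266)² + (44.090492 − 24.756)²) = 34.347106

34.347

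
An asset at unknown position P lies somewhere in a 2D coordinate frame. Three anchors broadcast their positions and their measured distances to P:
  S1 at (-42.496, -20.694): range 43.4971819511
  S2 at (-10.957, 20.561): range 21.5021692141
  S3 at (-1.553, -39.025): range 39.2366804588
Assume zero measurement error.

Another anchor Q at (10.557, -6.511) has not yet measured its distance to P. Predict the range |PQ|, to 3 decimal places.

16.267

eq1: (x + 42.496)² + (y + 20.694)² = 43.4971819511²
eq2: (x + 10.957)² + (y − 20.561)² = 21.5021692141²
eq3: (x + 1.553)² + (y + 39.025)² = 39.2366804588²
eq1−eq2, eq1−eq3 (x²,y² cancel):
  63.078·x + 82.510·y = -261.679525
  81.886·x − 36.662·y = -356.301474
det = 63.078·-36.662 − 82.510·81.886 = -9068.979496
x = (-261.679525·-36.662 − 82.510·-356.301474) / -9068.979496 = -4.299506
y = (63.078·-356.301474 − -261.679525·81.886) / -9068.979496 = 0.115437
|P − Q| = √((-4.299506 − 10.557)² + (0.115437 − -6.511)²) = 16.267312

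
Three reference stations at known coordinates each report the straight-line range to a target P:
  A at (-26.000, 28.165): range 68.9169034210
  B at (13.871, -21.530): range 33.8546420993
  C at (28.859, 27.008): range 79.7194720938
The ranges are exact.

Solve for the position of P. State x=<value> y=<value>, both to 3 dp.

x=-14.626 y=-39.807

eq1: (x + 26.000)² + (y − 28.165)² = 68.9169034210²
eq2: (x − 13.871)² + (y + 21.530)² = 33.8546420993²
eq3: (x − 28.859)² + (y − 27.008)² = 79.7194720938²
eq1−eq3, eq1−eq2 (x²,y² cancel):
  109.718·x − 2.314·y = -1512.647934
  79.742·x − 99.390·y = 2790.081101
det = 109.718·-99.390 − -2.314·79.742 = -10720.349032
x = (-1512.647934·-99.390 − -2.314·2790.081101) / -10720.349032 = -14.626233
y = (109.718·2790.081101 − -1512.647934·79.742) / -10720.349032 = -39.806884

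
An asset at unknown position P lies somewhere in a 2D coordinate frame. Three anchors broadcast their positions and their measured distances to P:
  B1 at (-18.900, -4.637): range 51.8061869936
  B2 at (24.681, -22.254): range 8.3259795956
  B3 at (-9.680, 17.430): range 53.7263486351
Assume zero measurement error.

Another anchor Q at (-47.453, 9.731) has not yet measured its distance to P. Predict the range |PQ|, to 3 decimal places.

eq1: (x + 18.900)² + (y + 4.637)² = 51.8061869936²
eq2: (x − 24.681)² + (y + 22.254)² = 8.3259795956²
eq3: (x + 9.680)² + (y − 17.430)² = 53.7263486351²
eq3−eq1, eq3−eq2 (x²,y² cancel):
  -18.440·x − 44.134·y = 183.843996
  68.722·x − 79.368·y = 3524.083578
det = -18.440·-79.368 − -44.134·68.722 = 4496.522668
x = (183.843996·-79.368 − -44.134·3524.083578) / 4496.522668 = 31.344349
y = (-18.440·3524.083578 − 183.843996·68.722) / 4496.522668 = -17.261834
|P − Q| = √((31.344349 − -47.453)² + (-17.261834 − 9.731)²) = 83.292468

83.292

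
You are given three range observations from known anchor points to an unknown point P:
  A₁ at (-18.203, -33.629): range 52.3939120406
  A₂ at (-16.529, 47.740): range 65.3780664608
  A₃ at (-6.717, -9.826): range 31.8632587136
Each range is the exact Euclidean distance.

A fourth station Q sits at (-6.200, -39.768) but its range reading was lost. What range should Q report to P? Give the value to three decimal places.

47.713

eq1: (x + 18.203)² + (y + 33.629)² = 52.3939120406²
eq2: (x + 16.529)² + (y − 47.740)² = 65.3780664608²
eq3: (x + 6.717)² + (y + 9.826)² = 31.8632587136²
eq3−eq1, eq3−eq2 (x²,y² cancel):
  -22.972·x − 47.606·y = -409.264278
  -19.624·x + 115.132·y = -848.377242
det = -22.972·115.132 − -47.606·-19.624 = -3579.032448
x = (-409.264278·115.132 − -47.606·-848.377242) / -3579.032448 = 24.449977
y = (-22.972·-848.377242 − -409.264278·-19.624) / -3579.032448 = -3.201290
|P − Q| = √((24.449977 − -6.200)² + (-3.201290 − -39.768)²) = 47.713158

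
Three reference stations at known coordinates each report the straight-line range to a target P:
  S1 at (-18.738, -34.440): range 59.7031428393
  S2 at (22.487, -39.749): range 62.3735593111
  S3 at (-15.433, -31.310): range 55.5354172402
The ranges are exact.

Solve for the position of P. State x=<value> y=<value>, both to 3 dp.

x=5.300 y=20.210

eq1: (x + 18.738)² + (y + 34.440)² = 59.7031428393²
eq2: (x − 22.487)² + (y + 39.749)² = 62.3735593111²
eq3: (x + 15.433)² + (y + 31.310)² = 55.5354172402²
eq1−eq2, eq1−eq3 (x²,y² cancel):
  82.450·x − 10.618·y = 222.426290
  6.610·x + 6.260·y = 161.550042
det = 82.450·6.260 − -10.618·6.610 = 586.321980
x = (222.426290·6.260 − -10.618·161.550042) / 586.321980 = 5.300376
y = (82.450·161.550042 − 222.426290·6.610) / 586.321980 = 20.209993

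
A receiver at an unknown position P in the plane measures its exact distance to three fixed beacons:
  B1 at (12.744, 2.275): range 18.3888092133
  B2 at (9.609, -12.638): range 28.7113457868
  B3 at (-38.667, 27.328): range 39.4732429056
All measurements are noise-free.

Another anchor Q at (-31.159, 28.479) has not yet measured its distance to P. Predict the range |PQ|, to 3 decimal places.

eq1: (x − 12.744)² + (y − 2.275)² = 18.3888092133²
eq2: (x − 9.609)² + (y + 12.638)² = 28.7113457868²
eq3: (x + 38.667)² + (y − 27.328)² = 39.4732429056²
eq1−eq3, eq1−eq2 (x²,y² cancel):
  -102.822·x + 50.106·y = 854.382711
  -6.270·x − 29.826·y = -401.726309
det = -102.822·-29.826 − 50.106·-6.270 = 3380.933592
x = (854.382711·-29.826 − 50.106·-401.726309) / 3380.933592 = -1.583563
y = (-102.822·-401.726309 − 854.382711·-6.270) / 3380.933592 = 13.801893
|P − Q| = √((-1.583563 − -31.159)² + (13.801893 − 28.479)²) = 33.017026

33.017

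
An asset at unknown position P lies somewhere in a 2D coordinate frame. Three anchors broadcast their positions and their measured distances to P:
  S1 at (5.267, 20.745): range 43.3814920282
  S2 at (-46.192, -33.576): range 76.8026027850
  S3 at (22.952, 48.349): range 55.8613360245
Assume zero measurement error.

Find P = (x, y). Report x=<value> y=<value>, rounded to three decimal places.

x=-32.548 y=42.005

eq1: (x − 5.267)² + (y − 20.745)² = 43.3814920282²
eq2: (x + 46.192)² + (y + 33.576)² = 76.8026027850²
eq3: (x − 22.952)² + (y − 48.349)² = 55.8613360245²
eq2−eq1, eq2−eq3 (x²,y² cancel):
  102.918·x + 108.642·y = 1213.733618
  138.288·x + 163.850·y = 2381.522397
det = 102.918·163.850 − 108.642·138.288 = 1839.229404
x = (1213.733618·163.850 − 108.642·2381.522397) / 1839.229404 = -32.547926
y = (102.918·2381.522397 − 1213.733618·138.288) / 1839.229404 = 42.004944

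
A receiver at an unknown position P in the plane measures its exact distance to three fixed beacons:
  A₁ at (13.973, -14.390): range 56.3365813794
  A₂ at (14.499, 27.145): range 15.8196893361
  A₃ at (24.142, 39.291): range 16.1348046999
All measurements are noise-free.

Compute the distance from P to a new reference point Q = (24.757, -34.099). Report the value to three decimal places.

77.540

eq1: (x − 13.973)² + (y + 14.390)² = 56.3365813794²
eq2: (x − 14.499)² + (y − 27.145)² = 15.8196893361²
eq3: (x − 24.142)² + (y − 39.291)² = 16.1348046999²
eq2−eq1, eq2−eq3 (x²,y² cancel):
  -1.052·x − 83.070·y = -3468.303028
  19.286·x + 24.292·y = 1169.477467
det = -1.052·24.292 − -83.070·19.286 = 1576.532836
x = (-3468.303028·24.292 − -83.070·1169.477467) / 1576.532836 = 8.180277
y = (-1.052·1169.477467 − -3468.303028·19.286) / 1576.532836 = 41.647976
|P − Q| = √((8.180277 − 24.757)² + (41.647976 − -34.099)²) = 77.539616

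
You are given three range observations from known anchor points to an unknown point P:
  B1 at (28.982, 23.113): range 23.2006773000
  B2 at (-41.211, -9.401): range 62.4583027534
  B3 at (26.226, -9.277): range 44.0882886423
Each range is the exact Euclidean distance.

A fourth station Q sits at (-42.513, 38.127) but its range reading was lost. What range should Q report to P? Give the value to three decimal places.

eq1: (x − 28.982)² + (y − 23.113)² = 23.2006773000²
eq2: (x + 41.211)² + (y + 9.401)² = 62.4583027534²
eq3: (x − 26.226)² + (y + 9.277)² = 44.0882886423²
eq3−eq1, eq3−eq2 (x²,y² cancel):
  5.512·x + 64.780·y = 2005.807056
  -134.874·x − 0.248·y = -944.402870
det = 5.512·-0.248 − 64.780·-134.874 = 8735.770744
x = (2005.807056·-0.248 − 64.780·-944.402870) / 8735.770744 = 6.946265
y = (5.512·-944.402870 − 2005.807056·-134.874) / 8735.770744 = 30.372325
|P − Q| = √((6.946265 − -42.513)² + (30.372325 − 38.127)²) = 50.063498

50.063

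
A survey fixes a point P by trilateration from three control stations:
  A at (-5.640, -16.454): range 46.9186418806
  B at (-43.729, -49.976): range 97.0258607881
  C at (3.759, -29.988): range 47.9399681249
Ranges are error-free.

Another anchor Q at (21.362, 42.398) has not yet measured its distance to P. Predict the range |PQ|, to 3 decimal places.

39.310

eq1: (x + 5.640)² + (y + 16.454)² = 46.9186418806²
eq2: (x + 43.729)² + (y + 49.976)² = 97.0258607881²
eq3: (x − 3.759)² + (y + 29.988)² = 47.9399681249²
eq3−eq2, eq3−eq1 (x²,y² cancel):
  -94.976·x − 39.976·y = -3619.361326
  -18.798·x + 27.068·y = -513.984921
det = -94.976·27.068 − -39.976·-18.798 = -3322.279216
x = (-3619.361326·27.068 − -39.976·-513.984921) / -3322.279216 = 35.673080
y = (-94.976·-513.984921 − -3619.361326·-18.798) / -3322.279216 = 5.785342
|P − Q| = √((35.673080 − 21.362)² + (5.785342 − 42.398)²) = 39.310224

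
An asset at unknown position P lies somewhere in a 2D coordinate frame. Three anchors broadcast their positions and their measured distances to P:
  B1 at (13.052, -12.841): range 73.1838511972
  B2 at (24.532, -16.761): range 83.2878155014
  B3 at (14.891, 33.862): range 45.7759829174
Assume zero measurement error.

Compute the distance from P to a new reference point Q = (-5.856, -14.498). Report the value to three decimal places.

65.782

eq1: (x − 13.052)² + (y + 12.841)² = 73.1838511972²
eq2: (x − 24.532)² + (y + 16.761)² = 83.2878155014²
eq3: (x − 14.891)² + (y − 33.862)² = 45.7759829174²
eq1−eq3, eq1−eq2 (x²,y² cancel):
  3.678·x + 93.406·y = 4293.566404
  22.960·x − 7.840·y = -1033.479975
det = 3.678·-7.840 − 93.406·22.960 = -2173.437280
x = (4293.566404·-7.840 − 93.406·-1033.479975) / -2173.437280 = -28.927299
y = (3.678·-1033.479975 − 4293.566404·22.960) / -2173.437280 = 47.105764
|P − Q| = √((-28.927299 − -5.856)² + (47.105764 − -14.498)²) = 65.782282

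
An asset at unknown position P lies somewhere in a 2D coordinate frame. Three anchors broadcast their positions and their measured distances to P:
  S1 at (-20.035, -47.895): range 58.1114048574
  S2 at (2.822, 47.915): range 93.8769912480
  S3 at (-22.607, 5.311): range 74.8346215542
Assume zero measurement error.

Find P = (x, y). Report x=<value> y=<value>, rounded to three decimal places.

x=37.444 y=-39.344

eq1: (x + 20.035)² + (y + 47.895)² = 58.1114048574²
eq2: (x − 2.822)² + (y − 47.915)² = 93.8769912480²
eq3: (x + 22.607)² + (y − 5.311)² = 74.8346215542²
eq2−eq3, eq2−eq1 (x²,y² cancel):
  -50.858·x − 85.208·y = 1448.141164
  -45.714·x − 191.620·y = 5827.475452
det = -50.858·-191.620 − -85.208·-45.714 = 5850.211448
x = (1448.141164·-191.620 − -85.208·5827.475452) / 5850.211448 = 37.443898
y = (-50.858·5827.475452 − 1448.141164·-45.714) / 5850.211448 = -39.344462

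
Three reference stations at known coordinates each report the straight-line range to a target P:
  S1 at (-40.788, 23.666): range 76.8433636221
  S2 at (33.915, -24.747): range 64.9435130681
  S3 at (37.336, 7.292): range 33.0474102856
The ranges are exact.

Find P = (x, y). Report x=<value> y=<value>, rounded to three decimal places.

eq1: (x + 40.788)² + (y − 23.666)² = 76.8433636221²
eq2: (x − 33.915)² + (y + 24.747)² = 64.9435130681²
eq3: (x − 37.336)² + (y − 7.292)² = 33.0474102856²
eq3−eq2, eq3−eq1 (x²,y² cancel):
  -6.842·x − 64.078·y = -2810.037489
  -156.248·x + 32.748·y = -4036.180866
det = -6.842·32.748 − -64.078·-156.248 = -10236.121160
x = (-2810.037489·32.748 − -64.078·-4036.180866) / -10236.121160 = 34.256482
y = (-6.842·-4036.180866 − -2810.037489·-156.248) / -10236.121160 = 40.195615

x=34.256 y=40.196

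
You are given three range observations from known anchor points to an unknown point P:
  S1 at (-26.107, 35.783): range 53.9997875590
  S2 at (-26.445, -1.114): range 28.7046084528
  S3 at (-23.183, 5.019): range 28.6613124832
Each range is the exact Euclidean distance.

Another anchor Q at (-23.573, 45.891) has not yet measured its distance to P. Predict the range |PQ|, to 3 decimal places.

61.977

eq1: (x + 26.107)² + (y − 35.783)² = 53.9997875590²
eq2: (x + 26.445)² + (y + 1.114)² = 28.7046084528²
eq3: (x + 23.183)² + (y − 5.019)² = 28.6613124832²
eq3−eq1, eq3−eq2 (x²,y² cancel):
  -5.848·x + 61.528·y = -695.149535
  -6.524·x − 12.266·y = 135.453458
det = -5.848·-12.266 − 61.528·-6.524 = 473.140240
x = (-695.149535·-12.266 − 61.528·135.453458) / 473.140240 = 0.406907
y = (-5.848·135.453458 − -695.149535·-6.524) / 473.140240 = -11.259426
|P − Q| = √((0.406907 − -23.573)² + (-11.259426 − 45.891)²) = 61.977472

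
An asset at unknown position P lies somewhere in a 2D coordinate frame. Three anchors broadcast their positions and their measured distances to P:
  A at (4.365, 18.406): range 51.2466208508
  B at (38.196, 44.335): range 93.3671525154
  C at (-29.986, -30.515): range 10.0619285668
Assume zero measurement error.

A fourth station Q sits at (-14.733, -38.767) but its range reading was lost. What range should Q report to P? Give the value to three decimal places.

eq1: (x − 4.365)² + (y − 18.406)² = 51.2466208508²
eq2: (x − 38.196)² + (y − 44.335)² = 93.3671525154²
eq3: (x + 29.986)² + (y + 30.515)² = 10.0619285668²
eq1−eq3, eq1−eq2 (x²,y² cancel):
  -68.702·x − 97.842·y = 3997.465102
  67.662·x + 51.858·y = -3024.516440
det = -68.702·51.858 − -97.842·67.662 = 3057.437088
x = (3997.465102·51.858 − -97.842·-3024.516440) / 3057.437088 = -28.986432
y = (-68.702·-3024.516440 − 3997.465102·67.662) / 3057.437088 = -20.502844
|P − Q| = √((-28.986432 − -14.733)² + (-20.502844 − -38.767)²) = 23.167644

23.168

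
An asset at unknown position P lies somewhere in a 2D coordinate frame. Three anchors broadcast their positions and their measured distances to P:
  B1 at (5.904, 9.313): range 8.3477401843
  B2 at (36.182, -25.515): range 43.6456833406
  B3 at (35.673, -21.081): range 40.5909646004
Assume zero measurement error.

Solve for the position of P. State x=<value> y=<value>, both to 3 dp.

x=2.176 y=1.844

eq1: (x − 5.904)² + (y − 9.313)² = 8.3477401843²
eq2: (x − 36.182)² + (y + 25.515)² = 43.6456833406²
eq3: (x − 35.673)² + (y + 21.081)² = 40.5909646004²
eq1−eq3, eq1−eq2 (x²,y² cancel):
  59.538·x − 60.788·y = 17.440664
  60.556·x − 69.656·y = 3.302256
det = 59.538·-69.656 − -60.788·60.556 = -466.100800
x = (17.440664·-69.656 − -60.788·3.302256) / -466.100800 = 2.175730
y = (59.538·3.302256 − 17.440664·60.556) / -466.100800 = 1.844080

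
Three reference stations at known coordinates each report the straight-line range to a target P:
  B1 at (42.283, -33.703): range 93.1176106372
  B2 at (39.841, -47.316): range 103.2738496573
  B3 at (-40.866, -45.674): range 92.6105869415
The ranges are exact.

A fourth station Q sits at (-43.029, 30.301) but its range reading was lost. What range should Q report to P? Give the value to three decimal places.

33.563

eq1: (x − 42.283)² + (y + 33.703)² = 93.1176106372²
eq2: (x − 39.841)² + (y + 47.316)² = 103.2738496573²
eq3: (x + 40.866)² + (y + 45.674)² = 92.6105869415²
eq1−eq3, eq1−eq2 (x²,y² cancel):
  -166.298·x − 23.942·y = 926.568531
  -4.884·x − 27.226·y = -1092.233773
det = -166.298·-27.226 − -23.942·-4.884 = 4410.696620
x = (926.568531·-27.226 − -23.942·-1092.233773) / 4410.696620 = -11.648277
y = (-166.298·-1092.233773 − 926.568531·-4.884) / 4410.696620 = 42.206860
|P − Q| = √((-11.648277 − -43.029)² + (42.206860 − 30.301)²) = 33.563362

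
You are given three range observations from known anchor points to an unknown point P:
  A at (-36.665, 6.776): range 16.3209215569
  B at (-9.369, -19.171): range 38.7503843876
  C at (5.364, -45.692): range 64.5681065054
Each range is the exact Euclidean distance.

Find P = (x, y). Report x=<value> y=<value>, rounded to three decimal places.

x=-46.022 y=-6.596

eq1: (x + 36.665)² + (y − 6.776)² = 16.3209215569²
eq2: (x + 9.369)² + (y + 19.171)² = 38.7503843876²
eq3: (x − 5.364)² + (y + 45.692)² = 64.5681065054²
eq3−eq2, eq3−eq1 (x²,y² cancel):
  -29.466·x + 53.042·y = 1006.222130
  -84.058·x + 104.936·y = 3176.372938
det = -29.466·104.936 − 53.042·-84.058 = 1366.560260
x = (1006.222130·104.936 − 53.042·3176.372938) / 1366.560260 = -46.022301
y = (-29.466·3176.372938 − 1006.222130·-84.058) / 1366.560260 = -6.596113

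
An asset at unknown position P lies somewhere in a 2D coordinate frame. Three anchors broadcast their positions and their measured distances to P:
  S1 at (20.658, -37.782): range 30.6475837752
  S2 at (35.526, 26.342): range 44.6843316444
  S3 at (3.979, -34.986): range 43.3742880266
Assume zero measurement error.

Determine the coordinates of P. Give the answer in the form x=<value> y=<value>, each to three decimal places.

x=43.710 y=-17.586

eq1: (x − 20.658)² + (y + 37.782)² = 30.6475837752²
eq2: (x − 35.526)² + (y − 26.342)² = 44.6843316444²
eq3: (x − 3.979)² + (y + 34.986)² = 43.3742880266²
eq2−eq3, eq2−eq1 (x²,y² cancel):
  -63.094·x − 122.656·y = -600.784370
  -29.736·x − 128.248·y = 955.649951
det = -63.094·-128.248 − -122.656·-29.736 = 4444.380496
x = (-600.784370·-128.248 − -122.656·955.649951) / 4444.380496 = 43.710388
y = (-63.094·955.649951 − -600.784370·-29.736) / 4444.380496 = -17.586411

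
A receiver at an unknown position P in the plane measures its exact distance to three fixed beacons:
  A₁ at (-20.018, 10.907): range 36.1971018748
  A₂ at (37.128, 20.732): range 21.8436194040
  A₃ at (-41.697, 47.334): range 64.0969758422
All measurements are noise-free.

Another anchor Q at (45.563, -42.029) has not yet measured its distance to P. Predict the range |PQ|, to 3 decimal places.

eq1: (x + 20.018)² + (y − 10.907)² = 36.1971018748²
eq2: (x − 37.128)² + (y − 20.732)² = 21.8436194040²
eq3: (x + 41.697)² + (y − 47.334)² = 64.0969758422²
eq1−eq3, eq1−eq2 (x²,y² cancel):
  -43.358·x + 72.854·y = 661.272264
  114.292·x + 19.650·y = 2121.707710
det = -43.358·19.650 − 72.854·114.292 = -9178.614068
x = (661.272264·19.650 − 72.854·2121.707710) / -9178.614068 = 15.425084
y = (-43.358·2121.707710 − 661.272264·114.292) / -9178.614068 = 18.256692
|P − Q| = √((15.425084 − 45.563)² + (18.256692 − -42.029)²) = 67.399248

67.399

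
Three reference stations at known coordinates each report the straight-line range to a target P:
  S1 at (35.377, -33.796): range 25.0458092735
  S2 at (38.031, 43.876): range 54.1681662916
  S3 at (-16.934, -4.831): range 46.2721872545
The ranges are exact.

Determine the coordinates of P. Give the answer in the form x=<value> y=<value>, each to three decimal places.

x=29.097 y=-9.550

eq1: (x − 35.377)² + (y + 33.796)² = 25.0458092735²
eq2: (x − 38.031)² + (y − 43.876)² = 54.1681662916²
eq3: (x + 16.934)² + (y + 4.831)² = 46.2721872545²
eq1−eq2, eq1−eq3 (x²,y² cancel):
  5.308·x + 155.344·y = -1329.139085
  -104.622·x + 57.930·y = -3597.425579
det = 5.308·57.930 − 155.344·-104.622 = 16559.892408
x = (-1329.139085·57.930 − 155.344·-3597.425579) / 16559.892408 = 29.096895
y = (5.308·-3597.425579 − -1329.139085·-104.622) / 16559.892408 = -9.550323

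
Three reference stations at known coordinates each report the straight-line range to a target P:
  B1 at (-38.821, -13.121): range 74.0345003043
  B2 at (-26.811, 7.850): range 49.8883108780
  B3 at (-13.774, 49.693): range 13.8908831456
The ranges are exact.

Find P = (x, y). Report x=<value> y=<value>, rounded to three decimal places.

x=0.116 y=49.847

eq1: (x + 38.821)² + (y + 13.121)² = 74.0345003043²
eq2: (x + 26.811)² + (y − 7.850)² = 49.8883108780²
eq3: (x + 13.774)² + (y − 49.693)² = 13.8908831456²
eq2−eq3, eq2−eq1 (x²,y² cancel):
  26.074·x + 83.686·y = 4174.552032
  -24.020·x − 41.942·y = -2093.485212
det = 26.074·-41.942 − 83.686·-24.020 = 916.542012
x = (4174.552032·-41.942 − 83.686·-2093.485212) / 916.542012 = 0.116025
y = (26.074·-2093.485212 − 4174.552032·-24.020) / 916.542012 = 49.847367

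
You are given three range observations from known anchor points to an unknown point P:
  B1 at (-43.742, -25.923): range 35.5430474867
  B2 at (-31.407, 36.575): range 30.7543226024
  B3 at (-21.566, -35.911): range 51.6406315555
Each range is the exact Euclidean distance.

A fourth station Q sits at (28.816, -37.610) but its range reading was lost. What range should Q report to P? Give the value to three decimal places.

eq1: (x + 43.742)² + (y + 25.923)² = 35.5430474867²
eq2: (x + 31.407)² + (y − 36.575)² = 30.7543226024²
eq3: (x + 21.566)² + (y + 35.911)² = 51.6406315555²
eq1−eq3, eq1−eq2 (x²,y² cancel):
  44.352·x − 19.976·y = -2234.118819
  24.670·x + 124.996·y = 56.245647
det = 44.352·124.996 − -19.976·24.670 = 6036.630512
x = (-2234.118819·124.996 − -19.976·56.245647) / 6036.630512 = -46.074106
y = (44.352·56.245647 − -2234.118819·24.670) / 6036.630512 = 9.543456
|P − Q| = √((-46.074106 − 28.816)² + (9.543456 − -37.610)²) = 88.498454

88.498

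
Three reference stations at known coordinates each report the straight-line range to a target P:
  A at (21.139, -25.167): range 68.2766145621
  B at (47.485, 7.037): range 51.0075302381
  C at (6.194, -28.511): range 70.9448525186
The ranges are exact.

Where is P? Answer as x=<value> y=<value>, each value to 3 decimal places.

x=10.626 y=42.295

eq1: (x − 21.139)² + (y + 25.167)² = 68.2766145621²
eq2: (x − 47.485)² + (y − 7.037)² = 51.0075302381²
eq3: (x − 6.194)² + (y + 28.511)² = 70.9448525186²
eq1−eq3, eq1−eq2 (x²,y² cancel):
  -29.890·x − 6.688·y = -600.468456
  52.692·x + 64.408·y = 3284.037339
det = -29.890·64.408 − -6.688·52.692 = -1572.751024
x = (-600.468456·64.408 − -6.688·3284.037339) / -1572.751024 = 10.625541
y = (-29.890·3284.037339 − -600.468456·52.692) / -1572.751024 = 42.295310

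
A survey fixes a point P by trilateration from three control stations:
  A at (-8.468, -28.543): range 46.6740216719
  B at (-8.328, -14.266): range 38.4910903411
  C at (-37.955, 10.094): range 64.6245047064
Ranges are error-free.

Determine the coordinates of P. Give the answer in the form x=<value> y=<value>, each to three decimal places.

x=26.241 y=2.662

eq1: (x + 8.468)² + (y + 28.543)² = 46.6740216719²
eq2: (x + 8.328)² + (y + 14.266)² = 38.4910903411²
eq3: (x + 37.955)² + (y − 10.094)² = 64.6245047064²
eq2−eq1, eq2−eq3 (x²,y² cancel):
  -0.280·x − 28.554·y = -83.364730
  -59.254·x + 48.720·y = -1425.166052
det = -0.280·48.720 − -28.554·-59.254 = -1705.580316
x = (-83.364730·48.720 − -28.554·-1425.166052) / -1705.580316 = 26.240758
y = (-0.280·-1425.166052 − -83.364730·-59.254) / -1705.580316 = 2.662230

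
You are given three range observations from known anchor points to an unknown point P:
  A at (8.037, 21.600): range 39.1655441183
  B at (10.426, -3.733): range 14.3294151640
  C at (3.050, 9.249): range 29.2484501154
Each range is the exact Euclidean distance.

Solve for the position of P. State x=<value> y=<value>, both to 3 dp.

x=16.778 y=-16.578

eq1: (x − 8.037)² + (y − 21.600)² = 39.1655441183²
eq2: (x − 10.426)² + (y + 3.733)² = 14.3294151640²
eq3: (x − 3.050)² + (y − 9.249)² = 29.2484501154²
eq2−eq1, eq2−eq3 (x²,y² cancel):
  -4.778·x + 50.666·y = -920.091103
  -14.752·x + 25.964·y = -677.929959
det = -4.778·25.964 − 50.666·-14.752 = 623.368840
x = (-920.091103·25.964 − 50.666·-677.929959) / 623.368840 = 16.777794
y = (-4.778·-677.929959 − -920.091103·-14.752) / 623.368840 = -16.577721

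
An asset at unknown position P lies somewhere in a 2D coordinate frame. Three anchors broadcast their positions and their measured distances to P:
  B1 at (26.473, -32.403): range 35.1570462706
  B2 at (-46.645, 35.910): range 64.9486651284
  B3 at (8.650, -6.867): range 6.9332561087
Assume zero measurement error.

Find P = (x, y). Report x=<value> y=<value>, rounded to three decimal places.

x=1.739 y=-7.418

eq1: (x − 26.473)² + (y + 32.403)² = 35.1570462706²
eq2: (x + 46.645)² + (y − 35.910)² = 64.9486651284²
eq3: (x − 8.650)² + (y + 6.867)² = 6.9332561087²
eq3−eq2, eq3−eq1 (x²,y² cancel):
  -110.590·x + 85.554·y = -826.953126
  35.646·x − 51.072·y = 440.848087
det = -110.590·-51.072 − 85.554·35.646 = 2598.394596
x = (-826.953126·-51.072 − 85.554·440.848087) / 2598.394596 = 1.738702
y = (-110.590·440.848087 − -826.953126·35.646) / 2598.394596 = -7.418357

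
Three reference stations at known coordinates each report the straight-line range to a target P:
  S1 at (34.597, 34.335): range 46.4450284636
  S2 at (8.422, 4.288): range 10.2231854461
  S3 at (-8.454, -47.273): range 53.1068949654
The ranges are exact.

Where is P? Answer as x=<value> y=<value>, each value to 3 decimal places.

eq1: (x − 34.597)² + (y − 34.335)² = 46.4450284636²
eq2: (x − 8.422)² + (y − 4.288)² = 10.2231854461²
eq3: (x + 8.454)² + (y + 47.273)² = 53.1068949654²
eq3−eq2, eq3−eq1 (x²,y² cancel):
  33.752·x + 103.122·y = 498.939155
  86.102·x + 163.216·y = 732.839613
det = 33.752·163.216 − 103.122·86.102 = -3370.144012
x = (498.939155·163.216 − 103.122·732.839613) / -3370.144012 = -1.739678
y = (33.752·732.839613 − 498.939155·86.102) / -3370.144012 = 5.407738

x=-1.740 y=5.408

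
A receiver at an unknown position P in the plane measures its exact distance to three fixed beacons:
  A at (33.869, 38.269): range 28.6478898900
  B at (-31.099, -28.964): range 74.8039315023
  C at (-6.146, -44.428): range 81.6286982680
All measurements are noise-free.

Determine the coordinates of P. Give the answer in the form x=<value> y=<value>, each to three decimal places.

eq1: (x − 33.869)² + (y − 38.269)² = 28.6478898900²
eq2: (x + 31.099)² + (y + 28.964)² = 74.8039315023²
eq3: (x + 6.146)² + (y + 44.428)² = 81.6286982680²
eq3−eq2, eq3−eq1 (x²,y² cancel):
  -49.906·x + 30.928·y = 862.056810
  80.030·x + 165.394·y = 6442.547808
det = -49.906·165.394 − 30.928·80.030 = -10729.320804
x = (862.056810·165.394 − 30.928·6442.547808) / -10729.320804 = 5.282356
y = (-49.906·6442.547808 − 862.056810·80.030) / -10729.320804 = 36.396730

x=5.282 y=36.397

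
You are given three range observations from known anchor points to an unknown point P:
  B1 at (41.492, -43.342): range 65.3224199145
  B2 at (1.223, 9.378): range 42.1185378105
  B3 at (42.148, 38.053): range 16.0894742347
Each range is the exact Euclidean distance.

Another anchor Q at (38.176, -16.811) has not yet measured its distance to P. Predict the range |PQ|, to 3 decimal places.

eq1: (x − 41.492)² + (y + 43.342)² = 65.3224199145²
eq2: (x − 1.223)² + (y − 9.378)² = 42.1185378105²
eq3: (x − 42.148)² + (y − 38.053)² = 16.0894742347²
eq2−eq1, eq2−eq3 (x²,y² cancel):
  80.538·x − 105.440·y = 1017.625099
  81.850·x + 57.350·y = 4650.142146
det = 80.538·57.350 − -105.440·81.850 = 13249.118300
x = (1017.625099·57.350 − -105.440·4650.142146) / 13249.118300 = 41.411947
y = (80.538·4650.142146 − 1017.625099·81.850) / 13249.118300 = 21.980371
|P − Q| = √((41.411947 − 38.176)² + (21.980371 − -16.811)²) = 38.926107

38.926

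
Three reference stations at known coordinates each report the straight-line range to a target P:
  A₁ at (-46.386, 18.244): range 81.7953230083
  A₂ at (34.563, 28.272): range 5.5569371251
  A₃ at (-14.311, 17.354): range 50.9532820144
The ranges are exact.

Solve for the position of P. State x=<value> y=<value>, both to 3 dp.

eq1: (x + 46.386)² + (y − 18.244)² = 81.7953230083²
eq2: (x − 34.563)² + (y − 28.272)² = 5.5569371251²
eq3: (x + 14.311)² + (y − 17.354)² = 50.9532820144²
eq1−eq2, eq1−eq3 (x²,y² cancel):
  161.898·x + 20.056·y = 6168.997737
  64.150·x − 1.780·y = 2115.699423
det = 161.898·-1.780 − 20.056·64.150 = -1574.770840
x = (6168.997737·-1.780 − 20.056·2115.699423) / -1574.770840 = 33.918131
y = (161.898·2115.699423 − 6168.997737·64.150) / -1574.770840 = 33.791393

x=33.918 y=33.791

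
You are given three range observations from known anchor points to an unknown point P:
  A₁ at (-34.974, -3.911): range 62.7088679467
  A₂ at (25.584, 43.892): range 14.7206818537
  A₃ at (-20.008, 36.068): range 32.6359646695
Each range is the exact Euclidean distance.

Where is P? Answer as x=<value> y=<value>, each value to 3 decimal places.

x=12.617 y=36.924

eq1: (x + 34.974)² + (y + 3.911)² = 62.7088679467²
eq2: (x − 25.584)² + (y − 43.892)² = 14.7206818537²
eq3: (x + 20.008)² + (y − 36.068)² = 32.6359646695²
eq2−eq1, eq2−eq3 (x²,y² cancel):
  -121.116·x − 95.606·y = -5058.275768
  -91.184·x − 15.648·y = -1728.235748
det = -121.116·-15.648 − -95.606·-91.184 = -6822.514336
x = (-5058.275768·-15.648 − -95.606·-1728.235748) / -6822.514336 = 12.616728
y = (-121.116·-1728.235748 − -5058.275768·-91.184) / -6822.514336 = 36.924337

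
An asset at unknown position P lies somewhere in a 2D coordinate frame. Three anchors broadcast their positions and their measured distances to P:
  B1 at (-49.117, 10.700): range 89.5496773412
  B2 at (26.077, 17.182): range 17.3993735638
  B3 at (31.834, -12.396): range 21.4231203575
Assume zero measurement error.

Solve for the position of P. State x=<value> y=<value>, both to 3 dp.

x=40.366 y=7.255

eq1: (x + 49.117)² + (y − 10.700)² = 89.5496773412²
eq2: (x − 26.077)² + (y − 17.182)² = 17.3993735638²
eq3: (x − 31.834)² + (y + 12.396)² = 21.4231203575²
eq3−eq2, eq3−eq1 (x²,y² cancel):
  -11.514·x + 59.156·y = -35.621434
  -161.902·x + 46.192·y = -6200.289309
det = -11.514·46.192 − 59.156·-161.902 = 9045.620024
x = (-35.621434·46.192 − 59.156·-6200.289309) / 9045.620024 = 40.366375
y = (-11.514·-6200.289309 − -35.621434·-161.902) / 9045.620024 = 7.254666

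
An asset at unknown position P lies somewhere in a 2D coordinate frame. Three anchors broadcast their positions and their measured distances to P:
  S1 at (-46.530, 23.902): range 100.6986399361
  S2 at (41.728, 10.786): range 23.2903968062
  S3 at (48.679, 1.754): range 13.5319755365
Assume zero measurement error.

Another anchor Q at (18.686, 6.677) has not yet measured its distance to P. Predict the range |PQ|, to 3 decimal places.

34.323

eq1: (x + 46.530)² + (y − 23.902)² = 100.6986399361²
eq2: (x − 41.728)² + (y − 10.786)² = 23.2903968062²
eq3: (x − 48.679)² + (y − 1.754)² = 13.5319755365²
eq2−eq1, eq2−eq3 (x²,y² cancel):
  -176.516·x + 26.232·y = -8718.990778
  13.902·x − 18.064·y = 874.485998
det = -176.516·-18.064 − 26.232·13.902 = 2823.907760
x = (-8718.990778·-18.064 − 26.232·874.485998) / 2823.907760 = 47.650399
y = (-176.516·874.485998 − -8718.990778·13.902) / 2823.907760 = -11.738826
|P − Q| = √((47.650399 − 18.686)² + (-11.738826 − 6.677)²) = 34.323156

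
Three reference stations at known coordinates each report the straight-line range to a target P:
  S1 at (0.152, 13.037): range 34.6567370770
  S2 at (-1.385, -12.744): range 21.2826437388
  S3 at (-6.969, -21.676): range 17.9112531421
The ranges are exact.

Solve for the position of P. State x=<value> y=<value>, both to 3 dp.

eq1: (x − 0.152)² + (y − 13.037)² = 34.6567370770²
eq2: (x + 1.385)² + (y + 12.744)² = 21.2826437388²
eq3: (x + 6.969)² + (y + 21.676)² = 17.9112531421²
eq1−eq3, eq1−eq2 (x²,y² cancel):
  -14.242·x − 69.426·y = 1228.705900
  -3.074·x − 51.562·y = 742.479788
det = -14.242·-51.562 − -69.426·-3.074 = 520.930480
x = (1228.705900·-51.562 − -69.426·742.479788) / 520.930480 = -22.665465
y = (-14.242·742.479788 − 1228.705900·-3.074) / 520.930480 = -13.048488

x=-22.665 y=-13.048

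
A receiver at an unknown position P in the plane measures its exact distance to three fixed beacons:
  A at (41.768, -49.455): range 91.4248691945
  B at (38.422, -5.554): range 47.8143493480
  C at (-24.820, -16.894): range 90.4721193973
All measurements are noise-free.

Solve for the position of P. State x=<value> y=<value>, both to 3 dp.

x=43.905 y=41.945

eq1: (x − 41.768)² + (y + 49.455)² = 91.4248691945²
eq2: (x − 38.422)² + (y + 5.554)² = 47.8143493480²
eq3: (x + 24.820)² + (y + 16.894)² = 90.4721193973²
eq3−eq2, eq3−eq1 (x²,y² cancel):
  126.484·x + 22.680·y = 6504.649749
  133.176·x − 65.122·y = 3115.620894
det = 126.484·-65.122 − 22.680·133.176 = -11257.322728
x = (6504.649749·-65.122 − 22.680·3115.620894) / -11257.322728 = 43.905473
y = (126.484·3115.620894 − 6504.649749·133.176) / -11257.322728 = 41.944879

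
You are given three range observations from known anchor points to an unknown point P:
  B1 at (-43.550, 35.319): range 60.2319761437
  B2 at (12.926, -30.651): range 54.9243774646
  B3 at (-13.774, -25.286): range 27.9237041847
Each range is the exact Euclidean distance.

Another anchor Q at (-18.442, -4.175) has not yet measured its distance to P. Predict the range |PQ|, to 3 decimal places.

31.138

eq1: (x + 43.550)² + (y − 35.319)² = 60.2319761437²
eq2: (x − 12.926)² + (y + 30.651)² = 54.9243774646²
eq3: (x + 13.774)² + (y + 25.286)² = 27.9237041847²
eq1−eq3, eq1−eq2 (x²,y² cancel):
  59.552·x − 121.210·y = 533.228306
  112.952·x − 131.940·y = -1426.265274
det = 59.552·-131.940 − -121.210·112.952 = 5833.621040
x = (533.228306·-131.940 − -121.210·-1426.265274) / 5833.621040 = -41.694816
y = (59.552·-1426.265274 − 533.228306·112.952) / 5833.621040 = -24.884399
|P − Q| = √((-41.694816 − -18.442)² + (-24.884399 − -4.175)²) = 31.137962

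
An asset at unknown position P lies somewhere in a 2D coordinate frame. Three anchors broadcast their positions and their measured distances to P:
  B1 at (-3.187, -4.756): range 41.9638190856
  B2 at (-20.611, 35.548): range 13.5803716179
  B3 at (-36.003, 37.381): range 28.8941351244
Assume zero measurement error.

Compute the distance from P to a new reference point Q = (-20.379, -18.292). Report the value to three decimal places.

eq1: (x + 3.187)² + (y + 4.756)² = 41.9638190856²
eq2: (x + 20.611)² + (y − 35.548)² = 13.5803716179²
eq3: (x + 36.003)² + (y − 37.381)² = 28.8941351244²
eq2−eq1, eq2−eq3 (x²,y² cancel):
  34.848·x − 80.608·y = -3232.232739
  -30.784·x + 3.666·y = 354.636994
det = 34.848·3.666 − -80.608·-30.784 = -2353.683904
x = (-3232.232739·3.666 − -80.608·354.636994) / -2353.683904 = -7.111071
y = (34.848·354.636994 − -3232.232739·-30.784) / -2353.683904 = 37.023945
|P − Q| = √((-7.111071 − -20.379)² + (37.023945 − -18.292)²) = 56.884898

56.885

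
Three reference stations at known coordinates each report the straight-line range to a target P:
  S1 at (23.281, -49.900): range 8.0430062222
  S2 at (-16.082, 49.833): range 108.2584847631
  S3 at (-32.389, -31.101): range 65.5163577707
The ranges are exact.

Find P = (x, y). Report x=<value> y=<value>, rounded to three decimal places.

x=31.003 y=-47.650

eq1: (x − 23.281)² + (y + 49.900)² = 8.0430062222²
eq2: (x + 16.082)² + (y − 49.833)² = 108.2584847631²
eq3: (x + 32.389)² + (y + 31.101)² = 65.5163577707²
eq3−eq1, eq3−eq2 (x²,y² cancel):
  111.340·x − 37.598·y = 5243.398625
  32.614·x + 161.868·y = -6701.867297
det = 111.340·161.868 − -37.598·32.614 = 19248.604292
x = (5243.398625·161.868 − -37.598·-6701.867297) / 19248.604292 = 31.002853
y = (111.340·-6701.867297 − 5243.398625·32.614) / 19248.604292 = -47.649902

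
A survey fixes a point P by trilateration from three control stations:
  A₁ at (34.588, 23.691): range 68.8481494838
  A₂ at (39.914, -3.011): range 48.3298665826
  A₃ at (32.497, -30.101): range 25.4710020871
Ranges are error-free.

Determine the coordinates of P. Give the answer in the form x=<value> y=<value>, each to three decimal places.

eq1: (x − 34.588)² + (y − 23.691)² = 68.8481494838²
eq2: (x − 39.914)² + (y + 3.011)² = 48.3298665826²
eq3: (x − 32.497)² + (y + 30.101)² = 25.4710020871²
eq3−eq2, eq3−eq1 (x²,y² cancel):
  14.834·x + 54.180·y = -2046.935750
  4.182·x + 107.584·y = -4295.827725
det = 14.834·107.584 − 54.180·4.182 = 1369.320296
x = (-2046.935750·107.584 − 54.180·-4295.827725) / 1369.320296 = 9.150825
y = (14.834·-4295.827725 − -2046.935750·4.182) / 1369.320296 = -40.285697

x=9.151 y=-40.286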